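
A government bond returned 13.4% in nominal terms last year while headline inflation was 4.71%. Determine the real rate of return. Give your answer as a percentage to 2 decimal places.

Real return via the Fisher equation: (1 + 13.4%)/(1 + 4.71%) − 1 = 1.134/1.0471 − 1 ≈ 0.08299.

8.30%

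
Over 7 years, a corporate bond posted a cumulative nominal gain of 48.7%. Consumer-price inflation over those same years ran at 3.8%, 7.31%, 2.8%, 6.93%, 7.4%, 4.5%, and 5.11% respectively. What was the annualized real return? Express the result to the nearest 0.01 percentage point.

Cumulative inflation factor: 1.038 × 1.0731 × 1.028 × 1.0693 × 1.074 × 1.045 × 1.0511 ≈ 1.44442.
Nominal growth factor: 1.48700. Real growth factor = 1.48700 / 1.44442 ≈ 1.02948.
Annualized: 1.02948^(1/7) − 1 ≈ 0.00416.

0.42%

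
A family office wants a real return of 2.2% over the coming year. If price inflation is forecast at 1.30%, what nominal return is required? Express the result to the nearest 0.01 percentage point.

By the Fisher equation, 1 + r_nom = (1 + 2.2%)(1 + 1.30%) = 1.022 × 1.0130 = 1.035286.
So r_nom = 3.5286%.

3.53%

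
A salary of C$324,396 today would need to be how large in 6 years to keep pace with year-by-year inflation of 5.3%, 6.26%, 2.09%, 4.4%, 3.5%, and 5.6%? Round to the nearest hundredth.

C$422,825.96

Cumulative price-level factor: 1.053 × 1.0626 × 1.0209 × 1.044 × 1.035 × 1.056 ≈ 1.3034253200.
The nominal amount required is C$324,396 scaled up by that factor.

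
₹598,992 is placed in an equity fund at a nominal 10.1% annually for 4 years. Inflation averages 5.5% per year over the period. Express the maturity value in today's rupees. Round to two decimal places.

₹710,494.07

Nominal value at maturity: ₹598,992 × (1 + 10.1%)^4 ≈ ₹880,177.57.
Price-level factor over 4 years: (1 + 5.5%)^4 ≈ 1.2388246506.
Dividing the nominal maturity value by the price-level factor gives the value in today's money.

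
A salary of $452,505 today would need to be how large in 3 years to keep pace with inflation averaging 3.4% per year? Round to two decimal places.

Cumulative price-level factor: (1+3.4%)^3 = 1.105507304.
The nominal amount required is $452,505 scaled up by that factor.

$500,247.58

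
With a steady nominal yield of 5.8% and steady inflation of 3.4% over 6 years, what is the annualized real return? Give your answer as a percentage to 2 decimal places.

With constant rates the annual real return is the same each year: (1+5.8%)/(1+3.4%) − 1 = 0.02321.

2.32%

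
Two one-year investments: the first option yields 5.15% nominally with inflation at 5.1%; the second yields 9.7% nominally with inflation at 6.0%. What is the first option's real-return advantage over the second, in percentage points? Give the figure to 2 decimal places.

The first option real return: 1.0515/1.051 − 1 = 0.048%.
The second real return: 1.097/1.060 − 1 = 3.491%.
Difference: 0.048 − 3.491 = -3.443 pp.

-3.44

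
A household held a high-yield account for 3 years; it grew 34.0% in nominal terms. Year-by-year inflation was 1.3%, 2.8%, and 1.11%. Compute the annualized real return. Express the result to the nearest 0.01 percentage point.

8.37%

Cumulative inflation factor: 1.013 × 1.028 × 1.0111 ≈ 1.05292.
Nominal growth factor: 1.34000. Real growth factor = 1.34000 / 1.05292 ≈ 1.27265.
Annualized: 1.27265^(1/3) − 1 ≈ 0.08368.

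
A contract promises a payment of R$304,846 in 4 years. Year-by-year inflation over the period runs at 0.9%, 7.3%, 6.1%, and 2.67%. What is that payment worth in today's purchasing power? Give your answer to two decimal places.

Price-level factor over 4 years: 1.009 × 1.073 × 1.061 × 1.0267 ≈ 1.1793693424.
Purchasing power today: R$304,846 divided by that factor.

R$258,482.22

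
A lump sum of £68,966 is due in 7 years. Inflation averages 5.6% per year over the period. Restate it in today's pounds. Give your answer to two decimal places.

Price-level factor over 7 years: (1 + 5.6%)^7 ≈ 1.4643585503.
Purchasing power today: £68,966 divided by that factor.

£47,096.39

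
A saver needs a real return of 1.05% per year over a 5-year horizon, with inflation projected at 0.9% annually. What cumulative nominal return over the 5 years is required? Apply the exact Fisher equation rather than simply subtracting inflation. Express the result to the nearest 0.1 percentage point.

10.2%

Required annual nominal rate: (1+1.05%)(1+0.9%) − 1 = 1.95945%.
Cumulative over 5 years: (1 + 0.0195945)^5 − 1 ≈ 0.10189.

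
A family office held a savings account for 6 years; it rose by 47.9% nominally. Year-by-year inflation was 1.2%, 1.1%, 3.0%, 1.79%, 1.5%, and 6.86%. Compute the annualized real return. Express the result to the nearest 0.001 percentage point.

4.080%

Cumulative inflation factor: 1.012 × 1.011 × 1.030 × 1.0179 × 1.015 × 1.0686 ≈ 1.16347.
Nominal growth factor: 1.47900. Real growth factor = 1.47900 / 1.16347 ≈ 1.27120.
Annualized: 1.27120^(1/6) − 1 ≈ 0.04080.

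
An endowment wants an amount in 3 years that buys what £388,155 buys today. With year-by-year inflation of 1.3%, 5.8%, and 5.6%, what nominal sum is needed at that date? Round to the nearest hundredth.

Cumulative price-level factor: 1.013 × 1.058 × 1.056 = 1.131772224.
Multiplying £388,155 by the price-level factor gives the future nominal sum.

£439,303.05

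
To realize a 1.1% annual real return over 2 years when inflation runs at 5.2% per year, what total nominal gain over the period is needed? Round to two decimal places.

Required annual nominal rate: (1+1.1%)(1+5.2%) − 1 = 6.3572%.
Cumulative over 2 years: (1 + 0.063572)^2 − 1 ≈ 0.13119.

13.12%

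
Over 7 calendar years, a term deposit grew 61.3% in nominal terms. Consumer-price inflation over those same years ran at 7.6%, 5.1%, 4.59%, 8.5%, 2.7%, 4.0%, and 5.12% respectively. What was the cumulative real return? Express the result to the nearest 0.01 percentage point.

Cumulative inflation factor: 1.076 × 1.051 × 1.0459 × 1.085 × 1.027 × 1.040 × 1.0512 ≈ 1.44087.
Nominal growth factor: 1.61300. Real growth factor = 1.61300 / 1.44087 ≈ 1.11946.
Total real return ≈ 11.9465%.

11.95%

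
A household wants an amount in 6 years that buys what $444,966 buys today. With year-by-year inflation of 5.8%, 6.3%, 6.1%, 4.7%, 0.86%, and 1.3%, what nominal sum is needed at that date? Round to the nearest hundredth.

Cumulative price-level factor: 1.058 × 1.063 × 1.061 × 1.047 × 1.0086 × 1.013 ≈ 1.2764664573.
Multiplying $444,966 by the price-level factor gives the future nominal sum.

$567,984.17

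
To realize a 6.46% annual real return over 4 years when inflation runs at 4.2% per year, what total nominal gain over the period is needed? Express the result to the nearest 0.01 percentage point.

51.43%

Required annual nominal rate: (1+6.46%)(1+4.2%) − 1 = 10.93132%.
Cumulative over 4 years: (1 + 0.1093132)^4 − 1 ≈ 0.51432.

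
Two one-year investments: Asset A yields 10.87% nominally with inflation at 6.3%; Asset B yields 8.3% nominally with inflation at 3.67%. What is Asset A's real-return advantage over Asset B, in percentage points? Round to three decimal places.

Asset A real return: 1.1087/1.063 − 1 = 4.2992%.
Asset B real return: 1.083/1.0367 − 1 = 4.4661%.
Difference: 4.2992 − 4.4661 = -0.1669 pp.

-0.167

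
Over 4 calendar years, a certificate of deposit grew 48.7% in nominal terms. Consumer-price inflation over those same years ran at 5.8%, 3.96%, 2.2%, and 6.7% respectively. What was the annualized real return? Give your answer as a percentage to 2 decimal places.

5.52%

Cumulative inflation factor: 1.058 × 1.0396 × 1.022 × 1.067 ≈ 1.19941.
Nominal growth factor: 1.48700. Real growth factor = 1.48700 / 1.19941 ≈ 1.23978.
Annualized: 1.23978^(1/4) − 1 ≈ 0.05520.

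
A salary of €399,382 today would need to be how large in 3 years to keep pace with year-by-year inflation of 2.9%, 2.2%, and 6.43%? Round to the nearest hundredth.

Cumulative price-level factor: 1.029 × 1.022 × 1.0643 = 1.1192583234.
Multiplying €399,382 by the price-level factor gives the future nominal sum.

€447,011.63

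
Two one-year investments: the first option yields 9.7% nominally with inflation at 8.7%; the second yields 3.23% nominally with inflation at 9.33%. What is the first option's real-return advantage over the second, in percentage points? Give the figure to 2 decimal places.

The first option real return: 1.097/1.087 − 1 = 0.920%.
The second real return: 1.0323/1.0933 − 1 = -5.579%.
Difference: 0.920 − (-5.579) = 6.499 pp.

6.50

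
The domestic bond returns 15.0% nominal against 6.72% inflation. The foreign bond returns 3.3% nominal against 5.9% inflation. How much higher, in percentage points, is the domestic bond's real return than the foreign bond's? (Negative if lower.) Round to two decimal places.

10.21

The domestic bond real return: 1.150/1.0672 − 1 = 7.759%.
The foreign bond real return: 1.033/1.059 − 1 = -2.455%.
Difference: 7.759 − (-2.455) = 10.214 pp.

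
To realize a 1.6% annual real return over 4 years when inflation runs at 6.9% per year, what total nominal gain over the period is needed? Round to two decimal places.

Required annual nominal rate: (1+1.6%)(1+6.9%) − 1 = 8.6104%.
Cumulative over 4 years: (1 + 0.086104)^4 − 1 ≈ 0.39151.

39.15%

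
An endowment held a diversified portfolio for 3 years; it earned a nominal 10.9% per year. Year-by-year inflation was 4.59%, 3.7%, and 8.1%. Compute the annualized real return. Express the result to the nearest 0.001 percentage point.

Cumulative inflation factor: 1.0459 × 1.037 × 1.081 ≈ 1.17245.
Nominal growth factor: 1.36394. Real growth factor = 1.36394 / 1.17245 ≈ 1.16332.
Annualized: 1.16332^(1/3) − 1 ≈ 0.05172.

5.172%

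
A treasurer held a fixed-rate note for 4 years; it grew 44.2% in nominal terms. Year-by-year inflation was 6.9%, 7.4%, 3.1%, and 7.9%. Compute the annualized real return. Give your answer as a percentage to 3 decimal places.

Cumulative inflation factor: 1.069 × 1.074 × 1.031 × 1.079 ≈ 1.27721.
Nominal growth factor: 1.44200. Real growth factor = 1.44200 / 1.27721 ≈ 1.12902.
Annualized: 1.12902^(1/4) − 1 ≈ 0.03080.

3.080%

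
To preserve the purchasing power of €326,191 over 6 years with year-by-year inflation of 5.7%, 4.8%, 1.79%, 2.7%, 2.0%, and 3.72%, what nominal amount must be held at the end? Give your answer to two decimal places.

Cumulative price-level factor: 1.057 × 1.048 × 1.0179 × 1.027 × 1.020 × 1.0372 ≈ 1.2251083722.
The nominal amount required is €326,191 scaled up by that factor.

€399,619.33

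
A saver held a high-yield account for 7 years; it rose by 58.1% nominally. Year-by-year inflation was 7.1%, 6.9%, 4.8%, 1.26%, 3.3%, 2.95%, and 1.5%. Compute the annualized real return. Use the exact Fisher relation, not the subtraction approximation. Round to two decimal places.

2.71%

Cumulative inflation factor: 1.071 × 1.069 × 1.048 × 1.0126 × 1.033 × 1.0295 × 1.015 ≈ 1.31147.
Nominal growth factor: 1.58100. Real growth factor = 1.58100 / 1.31147 ≈ 1.20552.
Annualized: 1.20552^(1/7) − 1 ≈ 0.02706.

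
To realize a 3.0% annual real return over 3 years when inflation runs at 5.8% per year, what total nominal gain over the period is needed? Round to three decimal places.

29.410%

Required annual nominal rate: (1+3.0%)(1+5.8%) − 1 = 8.974%.
Cumulative over 3 years: (1 + 0.08974)^3 − 1 ≈ 0.29410.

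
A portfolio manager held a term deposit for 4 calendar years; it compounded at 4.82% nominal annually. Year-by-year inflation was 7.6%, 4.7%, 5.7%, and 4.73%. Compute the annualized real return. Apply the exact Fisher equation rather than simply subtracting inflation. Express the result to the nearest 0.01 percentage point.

-0.81%

Cumulative inflation factor: 1.076 × 1.047 × 1.057 × 1.0473 ≈ 1.24711.
Nominal growth factor: 1.20719. Real growth factor = 1.20719 / 1.24711 ≈ 0.96799.
Annualized: 0.96799^(1/4) − 1 ≈ -0.00810.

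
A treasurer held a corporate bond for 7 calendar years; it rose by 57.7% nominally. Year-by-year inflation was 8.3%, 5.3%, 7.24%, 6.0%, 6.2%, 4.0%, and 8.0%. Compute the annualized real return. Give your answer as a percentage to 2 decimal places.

0.28%

Cumulative inflation factor: 1.083 × 1.053 × 1.0724 × 1.060 × 1.062 × 1.040 × 1.080 ≈ 1.54633.
Nominal growth factor: 1.57700. Real growth factor = 1.57700 / 1.54633 ≈ 1.01984.
Annualized: 1.01984^(1/7) − 1 ≈ 0.00281.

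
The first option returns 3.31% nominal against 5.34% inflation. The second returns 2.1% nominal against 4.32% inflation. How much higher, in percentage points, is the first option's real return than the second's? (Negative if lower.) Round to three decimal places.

0.201

The first option real return: 1.0331/1.0534 − 1 = -1.9271%.
The second real return: 1.021/1.0432 − 1 = -2.1281%.
Difference: -1.9271 − (-2.1281) = 0.2010 pp.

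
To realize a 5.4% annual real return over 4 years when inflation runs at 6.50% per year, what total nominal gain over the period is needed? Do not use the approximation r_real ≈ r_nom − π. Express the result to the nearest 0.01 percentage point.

58.77%

Required annual nominal rate: (1+5.4%)(1+6.50%) − 1 = 12.251%.
Cumulative over 4 years: (1 + 0.12251)^4 − 1 ≈ 0.58767.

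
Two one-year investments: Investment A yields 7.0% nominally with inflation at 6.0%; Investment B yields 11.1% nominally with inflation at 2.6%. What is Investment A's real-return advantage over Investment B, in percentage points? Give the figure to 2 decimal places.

Investment A real return: 1.070/1.060 − 1 = 0.943%.
Investment B real return: 1.111/1.026 − 1 = 8.285%.
Difference: 0.943 − 8.285 = -7.342 pp.

-7.34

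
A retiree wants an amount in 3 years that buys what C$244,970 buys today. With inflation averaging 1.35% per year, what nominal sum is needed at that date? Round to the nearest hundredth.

C$255,025.83

Cumulative price-level factor: (1+1.35%)^3 ≈ 1.0410492104.
Multiplying C$244,970 by the price-level factor gives the future nominal sum.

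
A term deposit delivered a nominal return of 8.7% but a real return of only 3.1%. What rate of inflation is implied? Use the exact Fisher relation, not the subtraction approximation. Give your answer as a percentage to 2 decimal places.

From (1+r_nom) = (1+r_real)(1+π), we get 1+π = (1 + 8.7%)/(1 + 3.1%) = 1.087/1.031 ≈ 1.05432.
So π ≈ 5.4316%.

5.43%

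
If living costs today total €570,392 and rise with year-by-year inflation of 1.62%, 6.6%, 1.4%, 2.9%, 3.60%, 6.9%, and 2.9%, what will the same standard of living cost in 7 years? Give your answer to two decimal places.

€734,710.06

Cumulative price-level factor: 1.0162 × 1.066 × 1.014 × 1.029 × 1.0360 × 1.069 × 1.029 ≈ 1.2880791796.
The nominal amount required is €570,392 scaled up by that factor.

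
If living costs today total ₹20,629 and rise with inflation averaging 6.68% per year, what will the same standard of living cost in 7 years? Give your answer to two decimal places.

Cumulative price-level factor: (1+6.68%)^7 ≈ 1.5724652225.
Multiplying ₹20,629 by the price-level factor gives the future nominal sum.

₹32,438.39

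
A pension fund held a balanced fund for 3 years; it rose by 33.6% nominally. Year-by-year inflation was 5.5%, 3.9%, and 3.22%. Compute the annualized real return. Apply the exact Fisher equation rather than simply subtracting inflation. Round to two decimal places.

Cumulative inflation factor: 1.055 × 1.039 × 1.0322 ≈ 1.13144.
Nominal growth factor: 1.33600. Real growth factor = 1.33600 / 1.13144 ≈ 1.18080.
Annualized: 1.18080^(1/3) − 1 ≈ 0.05696.

5.70%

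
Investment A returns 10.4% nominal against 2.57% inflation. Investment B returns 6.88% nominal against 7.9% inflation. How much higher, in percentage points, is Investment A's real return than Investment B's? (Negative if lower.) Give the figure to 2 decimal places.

8.58

Investment A real return: 1.104/1.0257 − 1 = 7.634%.
Investment B real return: 1.0688/1.079 − 1 = -0.945%.
Difference: 7.634 − (-0.945) = 8.579 pp.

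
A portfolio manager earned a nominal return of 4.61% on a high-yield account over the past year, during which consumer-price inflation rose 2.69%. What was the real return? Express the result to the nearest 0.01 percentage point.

1.87%

Real return via the Fisher equation: (1 + 4.61%)/(1 + 2.69%) − 1 = 1.0461/1.0269 − 1 ≈ 0.01870.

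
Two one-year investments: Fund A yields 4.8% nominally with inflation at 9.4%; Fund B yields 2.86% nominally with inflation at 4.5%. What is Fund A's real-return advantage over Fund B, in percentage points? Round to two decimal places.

-2.64

Fund A real return: 1.048/1.094 − 1 = -4.205%.
Fund B real return: 1.0286/1.045 − 1 = -1.569%.
Difference: -4.205 − (-1.569) = -2.636 pp.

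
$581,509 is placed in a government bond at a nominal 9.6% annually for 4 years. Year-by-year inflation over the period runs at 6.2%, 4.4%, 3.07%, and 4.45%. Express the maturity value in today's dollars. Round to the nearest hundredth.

$702,963.74

Nominal value at maturity: $581,509 × (1 + 9.6%)^4 ≈ $839,070.90.
Price-level factor over 4 years: 1.062 × 1.044 × 1.0307 × 1.0445 ≈ 1.1936190344.
Dividing the nominal maturity value by the price-level factor gives the value in today's money.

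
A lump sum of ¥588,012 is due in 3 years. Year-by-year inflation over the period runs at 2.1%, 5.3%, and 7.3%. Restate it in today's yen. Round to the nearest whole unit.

¥509,721

Price-level factor over 3 years: 1.021 × 1.053 × 1.073 = 1.153596249.
Purchasing power today: ¥588,012 divided by that factor.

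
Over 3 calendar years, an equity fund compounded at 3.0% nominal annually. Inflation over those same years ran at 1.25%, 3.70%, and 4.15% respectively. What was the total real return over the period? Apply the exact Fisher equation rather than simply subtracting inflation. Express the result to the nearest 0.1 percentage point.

-0.1%

Cumulative inflation factor: 1.0125 × 1.0370 × 1.0415 ≈ 1.09354.
Nominal growth factor: 1.09273. Real growth factor = 1.09273 / 1.09354 ≈ 0.99926.
Total real return ≈ -0.0740%.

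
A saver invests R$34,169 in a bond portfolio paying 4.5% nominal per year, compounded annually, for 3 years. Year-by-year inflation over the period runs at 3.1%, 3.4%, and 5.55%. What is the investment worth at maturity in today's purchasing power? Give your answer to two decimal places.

Nominal value at maturity: R$34,169 × (1 + 4.5%)^3 ≈ R$38,992.51.
Price-level factor over 3 years: 1.031 × 1.034 × 1.0555 = 1.125219997.
The maturity value deflated by that factor is the answer in today's purchasing power.

R$34,653.23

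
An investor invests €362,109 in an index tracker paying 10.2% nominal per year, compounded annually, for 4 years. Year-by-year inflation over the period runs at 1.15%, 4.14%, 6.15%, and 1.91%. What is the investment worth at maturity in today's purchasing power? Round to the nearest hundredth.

€468,646.56

Nominal value at maturity: €362,109 × (1 + 10.2%)^4 ≈ €534,030.05.
Price-level factor over 4 years: 1.0115 × 1.0414 × 1.0615 × 1.0191 ≈ 1.1395155619.
The maturity value deflated by that factor is the answer in today's purchasing power.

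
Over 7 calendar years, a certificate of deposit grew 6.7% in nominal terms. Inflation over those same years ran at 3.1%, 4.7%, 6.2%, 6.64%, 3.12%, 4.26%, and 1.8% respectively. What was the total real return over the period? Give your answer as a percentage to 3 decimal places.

Cumulative inflation factor: 1.031 × 1.047 × 1.062 × 1.0664 × 1.0312 × 1.0426 × 1.018 ≈ 1.33801.
Nominal growth factor: 1.06700. Real growth factor = 1.06700 / 1.33801 ≈ 0.79745.
Total real return ≈ -20.2545%.

-20.255%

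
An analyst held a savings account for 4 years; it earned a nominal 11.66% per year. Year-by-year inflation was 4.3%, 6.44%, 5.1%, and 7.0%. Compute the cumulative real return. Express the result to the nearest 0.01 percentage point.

24.51%

Cumulative inflation factor: 1.043 × 1.0644 × 1.051 × 1.070 ≈ 1.24846.
Nominal growth factor: 1.55450. Real growth factor = 1.55450 / 1.24846 ≈ 1.24513.
Total real return ≈ 24.5130%.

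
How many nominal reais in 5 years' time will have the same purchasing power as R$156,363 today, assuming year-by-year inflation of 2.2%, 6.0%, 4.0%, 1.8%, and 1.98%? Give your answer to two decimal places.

Cumulative price-level factor: 1.022 × 1.060 × 1.040 × 1.018 × 1.0198 ≈ 1.1696418149.
The nominal amount required is R$156,363 scaled up by that factor.

R$182,888.70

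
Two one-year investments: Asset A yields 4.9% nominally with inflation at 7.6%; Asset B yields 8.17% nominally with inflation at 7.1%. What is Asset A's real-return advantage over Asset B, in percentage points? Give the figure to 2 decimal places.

-3.51

Asset A real return: 1.049/1.076 − 1 = -2.509%.
Asset B real return: 1.0817/1.071 − 1 = 0.999%.
Difference: -2.509 − 0.999 = -3.508 pp.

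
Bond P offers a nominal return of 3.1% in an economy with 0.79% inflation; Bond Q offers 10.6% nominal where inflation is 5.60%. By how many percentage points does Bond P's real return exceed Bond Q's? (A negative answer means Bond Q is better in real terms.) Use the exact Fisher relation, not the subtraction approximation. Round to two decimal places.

Bond P real return: 1.031/1.0079 − 1 = 2.292%.
Bond Q real return: 1.106/1.0560 − 1 = 4.735%.
Difference: 2.292 − 4.735 = -2.443 pp.

-2.44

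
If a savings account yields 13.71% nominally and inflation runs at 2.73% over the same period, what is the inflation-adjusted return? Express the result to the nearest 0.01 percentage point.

Real return via the Fisher equation: (1 + 13.71%)/(1 + 2.73%) − 1 = 1.1371/1.0273 − 1 ≈ 0.10688.

10.69%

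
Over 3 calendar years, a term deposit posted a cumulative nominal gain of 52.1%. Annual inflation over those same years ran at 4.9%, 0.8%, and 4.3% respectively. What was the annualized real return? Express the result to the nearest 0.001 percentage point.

Cumulative inflation factor: 1.049 × 1.008 × 1.043 ≈ 1.10286.
Nominal growth factor: 1.52100. Real growth factor = 1.52100 / 1.10286 ≈ 1.37914.
Annualized: 1.37914^(1/3) − 1 ≈ 0.11311.

11.311%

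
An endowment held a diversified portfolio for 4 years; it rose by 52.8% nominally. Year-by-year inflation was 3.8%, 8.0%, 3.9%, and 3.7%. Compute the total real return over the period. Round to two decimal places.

Cumulative inflation factor: 1.038 × 1.080 × 1.039 × 1.037 ≈ 1.20786.
Nominal growth factor: 1.52800. Real growth factor = 1.52800 / 1.20786 ≈ 1.26505.
Total real return ≈ 26.5051%.

26.51%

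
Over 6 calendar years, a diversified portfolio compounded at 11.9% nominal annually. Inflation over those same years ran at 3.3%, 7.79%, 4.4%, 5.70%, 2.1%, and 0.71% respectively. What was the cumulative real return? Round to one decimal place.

Cumulative inflation factor: 1.033 × 1.0779 × 1.044 × 1.0570 × 1.021 × 1.0071 ≈ 1.26343.
Nominal growth factor: 1.96327. Real growth factor = 1.96327 / 1.26343 ≈ 1.55392.
Total real return ≈ 55.3917%.

55.4%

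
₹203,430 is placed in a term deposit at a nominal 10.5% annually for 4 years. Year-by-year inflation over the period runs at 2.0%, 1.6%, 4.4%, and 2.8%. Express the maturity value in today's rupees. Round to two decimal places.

Nominal value at maturity: ₹203,430 × (1 + 10.5%)^4 ≈ ₹303,294.20.
Price-level factor over 4 years: 1.020 × 1.016 × 1.044 × 1.028 ≈ 1.1122117862.
The maturity value deflated by that factor is the answer in today's purchasing power.

₹272,694.65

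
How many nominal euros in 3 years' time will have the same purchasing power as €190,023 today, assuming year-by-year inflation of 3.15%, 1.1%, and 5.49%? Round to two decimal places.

Cumulative price-level factor: 1.0315 × 1.011 × 1.0549 ≈ 1.1000987729.
The nominal amount required is €190,023 scaled up by that factor.

€209,044.07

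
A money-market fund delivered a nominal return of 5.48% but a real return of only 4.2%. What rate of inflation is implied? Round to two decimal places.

From (1+r_nom) = (1+r_real)(1+π), we get 1+π = (1 + 5.48%)/(1 + 4.2%) = 1.0548/1.042 ≈ 1.01228.
So π ≈ 1.2284%.

1.23%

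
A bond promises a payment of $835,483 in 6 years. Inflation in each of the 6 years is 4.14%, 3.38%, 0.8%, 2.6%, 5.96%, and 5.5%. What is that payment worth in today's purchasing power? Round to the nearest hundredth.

Price-level factor over 6 years: 1.0414 × 1.0338 × 1.008 × 1.026 × 1.0596 × 1.055 ≈ 1.2446762517.
Purchasing power today: $835,483 divided by that factor.

$671,245.23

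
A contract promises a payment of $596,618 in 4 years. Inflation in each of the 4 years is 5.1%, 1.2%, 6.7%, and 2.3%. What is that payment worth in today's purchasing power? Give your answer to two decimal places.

$513,893.44

Price-level factor over 4 years: 1.051 × 1.012 × 1.067 × 1.023 ≈ 1.1609761061.
Purchasing power today: $596,618 divided by that factor.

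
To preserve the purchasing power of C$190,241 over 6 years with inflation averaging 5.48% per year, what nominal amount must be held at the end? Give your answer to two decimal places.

C$262,014.21

Cumulative price-level factor: (1+5.48%)^6 ≈ 1.3772751979.
Multiplying C$190,241 by the price-level factor gives the future nominal sum.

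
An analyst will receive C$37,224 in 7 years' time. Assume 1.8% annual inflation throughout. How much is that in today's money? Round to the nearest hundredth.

C$32,854.03

Price-level factor over 7 years: (1 + 1.8%)^7 ≈ 1.1330118341.
Purchasing power today: C$37,224 divided by that factor.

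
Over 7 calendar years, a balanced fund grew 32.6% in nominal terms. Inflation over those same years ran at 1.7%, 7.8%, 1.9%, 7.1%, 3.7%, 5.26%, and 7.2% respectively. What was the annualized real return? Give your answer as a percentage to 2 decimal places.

Cumulative inflation factor: 1.017 × 1.078 × 1.019 × 1.071 × 1.037 × 1.0526 × 1.072 ≈ 1.40004.
Nominal growth factor: 1.32600. Real growth factor = 1.32600 / 1.40004 ≈ 0.94712.
Annualized: 0.94712^(1/7) − 1 ≈ -0.00773.

-0.77%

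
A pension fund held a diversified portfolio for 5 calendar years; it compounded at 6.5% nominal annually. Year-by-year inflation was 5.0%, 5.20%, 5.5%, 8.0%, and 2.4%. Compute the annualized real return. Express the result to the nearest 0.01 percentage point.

1.23%

Cumulative inflation factor: 1.050 × 1.0520 × 1.055 × 1.080 × 1.024 ≈ 1.28879.
Nominal growth factor: 1.37009. Real growth factor = 1.37009 / 1.28879 ≈ 1.06308.
Annualized: 1.06308^(1/5) − 1 ≈ 0.01231.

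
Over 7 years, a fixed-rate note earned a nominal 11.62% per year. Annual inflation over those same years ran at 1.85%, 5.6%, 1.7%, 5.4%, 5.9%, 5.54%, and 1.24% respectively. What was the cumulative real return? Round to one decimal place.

Cumulative inflation factor: 1.0185 × 1.056 × 1.017 × 1.054 × 1.059 × 1.0554 × 1.0124 ≈ 1.30452.
Nominal growth factor: 2.15871. Real growth factor = 2.15871 / 1.30452 ≈ 1.65479.
Total real return ≈ 65.4788%.

65.5%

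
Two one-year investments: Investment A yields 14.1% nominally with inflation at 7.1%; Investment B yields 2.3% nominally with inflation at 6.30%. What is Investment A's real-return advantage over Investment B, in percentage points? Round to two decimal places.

10.30

Investment A real return: 1.141/1.071 − 1 = 6.536%.
Investment B real return: 1.023/1.0630 − 1 = -3.763%.
Difference: 6.536 − (-3.763) = 10.299 pp.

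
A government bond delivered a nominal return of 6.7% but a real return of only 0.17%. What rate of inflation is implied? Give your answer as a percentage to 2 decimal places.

6.52%

From (1+r_nom) = (1+r_real)(1+π), we get 1+π = (1 + 6.7%)/(1 + 0.17%) = 1.067/1.0017 ≈ 1.06519.
So π ≈ 6.5189%.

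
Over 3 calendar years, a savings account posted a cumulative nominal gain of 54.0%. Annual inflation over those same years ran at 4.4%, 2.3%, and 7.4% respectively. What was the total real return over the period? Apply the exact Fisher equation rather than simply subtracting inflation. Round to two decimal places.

Cumulative inflation factor: 1.044 × 1.023 × 1.074 ≈ 1.14704.
Nominal growth factor: 1.54000. Real growth factor = 1.54000 / 1.14704 ≈ 1.34258.
Total real return ≈ 34.2580%.

34.26%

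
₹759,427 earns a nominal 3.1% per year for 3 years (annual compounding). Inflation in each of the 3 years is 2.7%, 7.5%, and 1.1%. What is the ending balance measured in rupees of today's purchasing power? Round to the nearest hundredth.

₹745,644.75

Nominal value at maturity: ₹759,427 × (1 + 3.1%)^3 ≈ ₹832,265.76.
Price-level factor over 3 years: 1.027 × 1.075 × 1.011 = 1.116169275.
The maturity value deflated by that factor is the answer in today's purchasing power.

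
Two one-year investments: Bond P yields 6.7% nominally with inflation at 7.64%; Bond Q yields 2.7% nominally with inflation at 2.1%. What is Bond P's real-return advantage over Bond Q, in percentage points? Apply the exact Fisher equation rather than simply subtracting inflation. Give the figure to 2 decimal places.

-1.46

Bond P real return: 1.067/1.0764 − 1 = -0.873%.
Bond Q real return: 1.027/1.021 − 1 = 0.588%.
Difference: -0.873 − 0.588 = -1.461 pp.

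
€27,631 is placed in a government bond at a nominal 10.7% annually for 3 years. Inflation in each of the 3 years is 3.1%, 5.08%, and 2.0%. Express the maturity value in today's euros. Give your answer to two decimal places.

Nominal value at maturity: €27,631 × (1 + 10.7%)^3 ≈ €37,483.44.
Price-level factor over 3 years: 1.031 × 1.0508 × 1.020 = 1.105042296.
Dividing the nominal maturity value by the price-level factor gives the value in today's money.

€33,920.37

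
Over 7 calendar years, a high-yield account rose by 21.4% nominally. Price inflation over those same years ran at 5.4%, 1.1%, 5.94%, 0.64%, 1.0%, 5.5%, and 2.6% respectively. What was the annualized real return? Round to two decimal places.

Cumulative inflation factor: 1.054 × 1.011 × 1.0594 × 1.0064 × 1.010 × 1.055 × 1.026 ≈ 1.24206.
Nominal growth factor: 1.21400. Real growth factor = 1.21400 / 1.24206 ≈ 0.97741.
Annualized: 0.97741^(1/7) − 1 ≈ -0.00326.

-0.33%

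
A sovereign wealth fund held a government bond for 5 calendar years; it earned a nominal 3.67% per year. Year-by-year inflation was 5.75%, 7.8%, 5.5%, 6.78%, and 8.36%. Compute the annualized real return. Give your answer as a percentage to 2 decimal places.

Cumulative inflation factor: 1.0575 × 1.078 × 1.055 × 1.0678 × 1.0836 ≈ 1.39159.
Nominal growth factor: 1.19747. Real growth factor = 1.19747 / 1.39159 ≈ 0.86051.
Annualized: 0.86051^(1/5) − 1 ≈ -0.02960.

-2.96%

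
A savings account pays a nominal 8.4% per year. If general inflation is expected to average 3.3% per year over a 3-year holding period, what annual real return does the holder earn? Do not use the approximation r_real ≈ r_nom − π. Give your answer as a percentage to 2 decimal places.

4.94%

With constant rates the annual real return is the same each year: (1+8.4%)/(1+3.3%) − 1 = 0.04937.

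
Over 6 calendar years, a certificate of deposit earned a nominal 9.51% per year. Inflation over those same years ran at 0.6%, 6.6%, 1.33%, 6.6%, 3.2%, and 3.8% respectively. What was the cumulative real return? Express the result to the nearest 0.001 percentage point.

38.994%

Cumulative inflation factor: 1.006 × 1.066 × 1.0133 × 1.066 × 1.032 × 1.038 ≈ 1.24087.
Nominal growth factor: 1.72474. Real growth factor = 1.72474 / 1.24087 ≈ 1.38994.
Total real return ≈ 38.9937%.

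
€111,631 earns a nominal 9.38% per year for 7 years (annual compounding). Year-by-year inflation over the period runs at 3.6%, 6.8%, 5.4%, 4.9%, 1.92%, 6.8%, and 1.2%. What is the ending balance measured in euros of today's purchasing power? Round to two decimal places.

Nominal value at maturity: €111,631 × (1 + 9.38%)^7 ≈ €209,098.18.
Price-level factor over 7 years: 1.036 × 1.068 × 1.054 × 1.049 × 1.0192 × 1.068 × 1.012 ≈ 1.3475915756.
The maturity value deflated by that factor is the answer in today's purchasing power.

€155,164.36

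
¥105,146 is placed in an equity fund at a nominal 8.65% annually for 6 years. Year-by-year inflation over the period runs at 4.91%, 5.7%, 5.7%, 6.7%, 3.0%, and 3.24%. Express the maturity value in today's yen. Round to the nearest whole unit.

Nominal value at maturity: ¥105,146 × (1 + 8.65%)^6 ≈ ¥172,970.
Price-level factor over 6 years: 1.0491 × 1.057 × 1.057 × 1.067 × 1.030 × 1.0324 ≈ 1.3298923924.
Dividing the nominal maturity value by the price-level factor gives the value in today's money.

¥130,063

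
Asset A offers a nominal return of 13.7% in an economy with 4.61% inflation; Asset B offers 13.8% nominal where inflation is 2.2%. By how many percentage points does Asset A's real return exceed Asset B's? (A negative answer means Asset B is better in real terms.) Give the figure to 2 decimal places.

Asset A real return: 1.137/1.0461 − 1 = 8.689%.
Asset B real return: 1.138/1.022 − 1 = 11.350%.
Difference: 8.689 − 11.350 = -2.661 pp.

-2.66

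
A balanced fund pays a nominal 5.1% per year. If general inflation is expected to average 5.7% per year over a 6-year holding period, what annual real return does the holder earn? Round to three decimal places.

-0.568%

With constant rates the annual real return is the same each year: (1+5.1%)/(1+5.7%) − 1 = -0.00568.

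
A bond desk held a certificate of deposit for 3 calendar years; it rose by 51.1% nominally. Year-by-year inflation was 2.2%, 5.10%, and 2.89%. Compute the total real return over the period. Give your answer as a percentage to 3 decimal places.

36.722%

Cumulative inflation factor: 1.022 × 1.0510 × 1.0289 ≈ 1.10516.
Nominal growth factor: 1.51100. Real growth factor = 1.51100 / 1.10516 ≈ 1.36722.
Total real return ≈ 36.7218%.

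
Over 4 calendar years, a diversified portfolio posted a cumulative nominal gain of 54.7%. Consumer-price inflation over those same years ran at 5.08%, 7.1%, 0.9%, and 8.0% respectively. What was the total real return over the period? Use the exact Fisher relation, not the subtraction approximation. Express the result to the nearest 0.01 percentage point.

26.14%

Cumulative inflation factor: 1.0508 × 1.071 × 1.009 × 1.080 ≈ 1.22638.
Nominal growth factor: 1.54700. Real growth factor = 1.54700 / 1.22638 ≈ 1.26144.
Total real return ≈ 26.1438%.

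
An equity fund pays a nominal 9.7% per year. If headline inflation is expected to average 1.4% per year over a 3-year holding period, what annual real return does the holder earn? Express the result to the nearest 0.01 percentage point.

With constant rates the annual real return is the same each year: (1+9.7%)/(1+1.4%) − 1 = 0.08185.

8.19%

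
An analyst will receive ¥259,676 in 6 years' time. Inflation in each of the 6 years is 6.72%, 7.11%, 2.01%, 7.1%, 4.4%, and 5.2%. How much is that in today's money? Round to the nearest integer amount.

Price-level factor over 6 years: 1.0672 × 1.0711 × 1.0201 × 1.071 × 1.044 × 1.052 ≈ 1.3715899453.
Purchasing power today: ¥259,676 divided by that factor.

¥189,325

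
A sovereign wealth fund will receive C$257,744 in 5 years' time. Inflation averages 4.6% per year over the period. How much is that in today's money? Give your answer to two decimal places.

C$205,840.17

Price-level factor over 5 years: (1 + 4.6%)^5 ≈ 1.2521559532.
Purchasing power today: C$257,744 divided by that factor.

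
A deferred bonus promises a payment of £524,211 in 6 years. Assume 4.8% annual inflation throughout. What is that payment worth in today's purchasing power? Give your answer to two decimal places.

Price-level factor over 6 years: (1 + 4.8%)^6 ≈ 1.3248530073.
Purchasing power today: £524,211 divided by that factor.

£395,674.84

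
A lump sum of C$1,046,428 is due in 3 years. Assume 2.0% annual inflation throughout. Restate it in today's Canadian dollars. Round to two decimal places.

C$986,072.48

Price-level factor over 3 years: (1 + 2.0%)^3 = 1.061208.
Purchasing power today: C$1,046,428 divided by that factor.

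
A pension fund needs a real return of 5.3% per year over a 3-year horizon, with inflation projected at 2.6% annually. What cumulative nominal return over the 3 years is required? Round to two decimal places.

26.10%

Required annual nominal rate: (1+5.3%)(1+2.6%) − 1 = 8.0378%.
Cumulative over 3 years: (1 + 0.080378)^3 − 1 ≈ 0.26104.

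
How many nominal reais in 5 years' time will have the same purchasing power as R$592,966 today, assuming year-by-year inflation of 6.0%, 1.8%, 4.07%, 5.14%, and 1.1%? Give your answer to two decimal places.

R$707,828.62

Cumulative price-level factor: 1.060 × 1.018 × 1.0407 × 1.0514 × 1.011 ≈ 1.1937086093.
Multiplying R$592,966 by the price-level factor gives the future nominal sum.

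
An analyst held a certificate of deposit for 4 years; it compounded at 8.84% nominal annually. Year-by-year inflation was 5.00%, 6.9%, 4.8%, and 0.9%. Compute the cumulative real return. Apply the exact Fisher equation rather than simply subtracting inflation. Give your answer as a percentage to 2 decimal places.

Cumulative inflation factor: 1.0500 × 1.069 × 1.048 × 1.009 ≈ 1.18691.
Nominal growth factor: 1.40331. Real growth factor = 1.40331 / 1.18691 ≈ 1.18232.
Total real return ≈ 18.2319%.

18.23%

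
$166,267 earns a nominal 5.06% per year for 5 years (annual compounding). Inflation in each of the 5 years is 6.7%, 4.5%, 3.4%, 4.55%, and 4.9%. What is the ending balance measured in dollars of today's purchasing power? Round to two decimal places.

Nominal value at maturity: $166,267 × (1 + 5.06%)^5 ≈ $212,810.50.
Price-level factor over 5 years: 1.067 × 1.045 × 1.034 × 1.0455 × 1.049 ≈ 1.2644474181.
The maturity value deflated by that factor is the answer in today's purchasing power.

$168,303.16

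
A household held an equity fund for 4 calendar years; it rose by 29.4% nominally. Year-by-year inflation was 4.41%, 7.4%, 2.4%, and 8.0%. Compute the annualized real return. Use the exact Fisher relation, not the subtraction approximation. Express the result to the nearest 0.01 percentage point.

Cumulative inflation factor: 1.0441 × 1.074 × 1.024 × 1.080 ≈ 1.24014.
Nominal growth factor: 1.29400. Real growth factor = 1.29400 / 1.24014 ≈ 1.04343.
Annualized: 1.04343^(1/4) − 1 ≈ 0.01069.

1.07%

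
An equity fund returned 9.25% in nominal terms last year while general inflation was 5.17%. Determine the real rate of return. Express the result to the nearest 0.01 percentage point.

3.88%

Real return via the Fisher equation: (1 + 9.25%)/(1 + 5.17%) − 1 = 1.0925/1.0517 − 1 ≈ 0.03879.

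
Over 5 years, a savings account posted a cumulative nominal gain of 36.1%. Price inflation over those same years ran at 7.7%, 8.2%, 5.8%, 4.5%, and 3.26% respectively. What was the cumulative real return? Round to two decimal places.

Cumulative inflation factor: 1.077 × 1.082 × 1.058 × 1.045 × 1.0326 ≈ 1.33038.
Nominal growth factor: 1.36100. Real growth factor = 1.36100 / 1.33038 ≈ 1.02301.
Total real return ≈ 2.3013%.

2.30%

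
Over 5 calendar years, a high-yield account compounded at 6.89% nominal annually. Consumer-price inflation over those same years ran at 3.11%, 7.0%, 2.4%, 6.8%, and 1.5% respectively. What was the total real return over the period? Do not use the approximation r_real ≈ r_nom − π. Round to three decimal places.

Cumulative inflation factor: 1.0311 × 1.070 × 1.024 × 1.068 × 1.015 ≈ 1.22468.
Nominal growth factor: 1.39536. Real growth factor = 1.39536 / 1.22468 ≈ 1.13937.
Total real return ≈ 13.9367%.

13.937%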